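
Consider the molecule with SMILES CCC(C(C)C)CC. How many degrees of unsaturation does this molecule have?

0

Atom tally by fragment:
  CH3 → C:1 H:3
  CH2 → C:1 H:2
  CH(CH(CH3)2) → C:4 H:8
  CH2 → C:1 H:2
  CH3 → C:1 H:3
Element totals:
  C: 8
  H: 18
Molecular formula: C8H18.
DoU = (2C + 2 + N − H − X) / 2 = (2·8 + 2 + 0 − 18 − 0) / 2 = 0.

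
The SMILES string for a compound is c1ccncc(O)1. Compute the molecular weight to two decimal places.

Atom tally by fragment:
  pyridine ring core → C:5 H:5 N:1
  (− 1 ring H displaced by substituents)
  + OH → O:1 H:1
Element totals:
  C: 5
  H: 5
  N: 1
  O: 1
Molecular formula: C5H5NO.
  M = 5(12.011) + 5(1.008) + 14.007 + 15.999
    = 60.055 + 5.040 + 14.007 + 15.999 = 95.101

95.10 g/mol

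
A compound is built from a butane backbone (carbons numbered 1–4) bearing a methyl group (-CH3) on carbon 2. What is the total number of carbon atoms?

Atom tally by fragment:
  CH3 → C:1 H:3
  CH(CH3) → C:2 H:4
  CH2 → C:1 H:2
  CH3 → C:1 H:3
Element totals:
  C: 5
  H: 12

5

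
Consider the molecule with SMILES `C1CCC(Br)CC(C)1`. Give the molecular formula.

Atom tally by fragment:
  cyclohexane ring core → C:6 H:12
  (− 2 ring H displaced by substituents)
  + Br → Br:1
  + CH3 → C:1 H:3
Element totals:
  C: 7
  H: 13
  Br: 1

C7H13Br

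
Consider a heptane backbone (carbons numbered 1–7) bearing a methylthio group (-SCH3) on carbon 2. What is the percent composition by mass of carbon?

65.68%

Atom tally by fragment:
  CH3 → C:1 H:3
  CH(SCH3) → C:2 H:4 S:1
  CH2 → C:1 H:2
  CH2 → C:1 H:2
  CH2 → C:1 H:2
  CH2 → C:1 H:2
  CH3 → C:1 H:3
Element totals:
  C: 8
  H: 18
  S: 1
Molecular formula: C8H18S.
Molar mass = 146.292 g/mol.
Mass from C: 8 × 12.011 = 96.088 g/mol.
%C = 96.088 / 146.292 × 100 = 65.68%.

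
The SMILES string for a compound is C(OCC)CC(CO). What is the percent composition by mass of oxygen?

27.08%

Atom tally by fragment:
  C2H5OCH2 → C:3 H:7 O:1
  CH2 → C:1 H:2
  CH2CH2OH → C:2 H:5 O:1
Element totals:
  C: 6
  H: 14
  O: 2
Molecular formula: C6H14O2.
Molar mass = 118.176 g/mol.
Mass from O: 2 × 15.999 = 31.998 g/mol.
%O = 31.998 / 118.176 × 100 = 27.08%.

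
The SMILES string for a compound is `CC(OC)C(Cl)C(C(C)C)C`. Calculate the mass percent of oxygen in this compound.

8.95%

Atom tally by fragment:
  CH3 → C:1 H:3
  CH(OCH3) → C:2 H:4 O:1
  CH(Cl) → C:1 H:1 Cl:1
  CH(CH(CH3)2) → C:4 H:8
  CH3 → C:1 H:3
Element totals:
  C: 9
  H: 19
  Cl: 1
  O: 1
Molecular formula: C9H19ClO.
Molar mass = 178.700 g/mol.
Mass from O: 1 × 15.999 = 15.999 g/mol.
%O = 15.999 / 178.700 × 100 = 8.95%.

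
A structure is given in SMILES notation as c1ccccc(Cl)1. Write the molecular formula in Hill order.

Atom tally by fragment:
  benzene ring core → C:6 H:6
  (− 1 ring H displaced by substituents)
  + Cl → Cl:1
Element totals:
  C: 6
  H: 5
  Cl: 1

C6H5Cl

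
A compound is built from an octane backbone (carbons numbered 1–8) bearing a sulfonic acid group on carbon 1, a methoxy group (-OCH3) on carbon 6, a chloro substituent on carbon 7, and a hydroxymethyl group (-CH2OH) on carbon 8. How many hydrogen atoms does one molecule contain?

21

Atom tally by fragment:
  HO3SCH2 → C:1 H:3 S:1 O:3
  CH2 → C:1 H:2
  CH2 → C:1 H:2
  CH2 → C:1 H:2
  CH2 → C:1 H:2
  CH(OCH3) → C:2 H:4 O:1
  CH(Cl) → C:1 H:1 Cl:1
  CH2CH2OH → C:2 H:5 O:1
Element totals:
  C: 10
  H: 21
  Cl: 1
  O: 5
  S: 1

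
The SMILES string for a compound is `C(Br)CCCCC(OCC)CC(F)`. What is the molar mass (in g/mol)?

255.17 g/mol

Atom tally by fragment:
  BrCH2 → C:1 H:2 Br:1
  CH2 → C:1 H:2
  CH2 → C:1 H:2
  CH2 → C:1 H:2
  CH2 → C:1 H:2
  CH(OC2H5) → C:3 H:6 O:1
  CH2 → C:1 H:2
  CH2F → C:1 H:2 F:1
Element totals:
  C: 10
  H: 20
  Br: 1
  F: 1
  O: 1
Molecular formula: C10H20BrFO.
  M = 10(12.011) + 20(1.008) + 79.904 + 18.998 + 15.999
    = 120.110 + 20.160 + 79.904 + 18.998 + 15.999 = 255.171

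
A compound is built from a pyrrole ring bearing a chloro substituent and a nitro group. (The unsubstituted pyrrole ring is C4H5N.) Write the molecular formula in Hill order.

C4H3ClN2O2

Atom tally by fragment:
  pyrrole ring core → C:4 H:5 N:1
  (− 2 ring H displaced by substituents)
  + Cl → Cl:1
  + NO2 → N:1 O:2
Element totals:
  C: 4
  H: 3
  Cl: 1
  N: 2
  O: 2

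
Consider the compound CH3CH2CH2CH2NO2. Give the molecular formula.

Element totals:
  C: 4
  H: 9
  N: 1
  O: 2

C4H9NO2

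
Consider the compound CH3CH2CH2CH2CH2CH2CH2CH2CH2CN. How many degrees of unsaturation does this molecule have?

Element totals:
  C: 10
  H: 19
  N: 1
Molecular formula: C10H19N.
DoU = (2C + 2 + N − H − X) / 2 = (2·10 + 2 + 1 − 19 − 0) / 2 = 2.

2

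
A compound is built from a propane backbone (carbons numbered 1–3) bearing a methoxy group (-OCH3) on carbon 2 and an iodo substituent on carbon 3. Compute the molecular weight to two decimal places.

Atom tally by fragment:
  CH3 → C:1 H:3
  CH(OCH3) → C:2 H:4 O:1
  CH2I → C:1 H:2 I:1
Element totals:
  C: 4
  H: 9
  I: 1
  O: 1
Molecular formula: C4H9IO.
  M = 4(12.011) + 9(1.008) + 126.904 + 15.999
    = 48.044 + 9.072 + 126.904 + 15.999 = 200.019

200.02 g/mol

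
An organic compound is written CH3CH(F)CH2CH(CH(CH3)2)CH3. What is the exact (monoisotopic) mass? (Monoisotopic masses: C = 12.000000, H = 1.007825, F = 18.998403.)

132.1314

Atom tally by fragment:
  CH3 → C:1 H:3
  CH(F) → C:1 H:1 F:1
  CH2 → C:1 H:2
  CH(CH(CH3)2) → C:4 H:8
  CH3 → C:1 H:3
Element totals:
  C: 8
  H: 17
  F: 1
Molecular formula: C8H17F.
  M = 8(12.0) + 17(1.007825) + 18.998403
    = 96.000000 + 17.133025 + 18.998403 = 132.131428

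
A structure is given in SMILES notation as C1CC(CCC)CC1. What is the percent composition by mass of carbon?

85.63%

Atom tally by fragment:
  cyclopentane ring core → C:5 H:10
  (− 1 ring H displaced by substituents)
  + CH2CH2CH3 → C:3 H:7
Element totals:
  C: 8
  H: 16
Molecular formula: C8H16.
Molar mass = 112.216 g/mol.
Mass from C: 8 × 12.011 = 96.088 g/mol.
%C = 96.088 / 112.216 × 100 = 85.63%.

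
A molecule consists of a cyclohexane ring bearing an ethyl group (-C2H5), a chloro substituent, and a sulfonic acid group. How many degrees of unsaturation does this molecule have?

1

Atom tally by fragment:
  cyclohexane ring core → C:6 H:12
  (− 3 ring H displaced by substituents)
  + C2H5 → C:2 H:5
  + Cl → Cl:1
  + SO3H → S:1 O:3 H:1
Element totals:
  C: 8
  H: 15
  Cl: 1
  O: 3
  S: 1
Molecular formula: C8H15ClO3S.
DoU = (2C + 2 + N − H − X) / 2 = (2·8 + 2 + 0 − 15 − 1) / 2 = 1.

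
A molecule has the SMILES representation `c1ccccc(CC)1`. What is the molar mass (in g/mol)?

106.17 g/mol

Atom tally by fragment:
  benzene ring core → C:6 H:6
  (− 1 ring H displaced by substituents)
  + C2H5 → C:2 H:5
Element totals:
  C: 8
  H: 10
Molecular formula: C8H10.
  M = 8(12.011) + 10(1.008)
    = 96.088 + 10.080 = 106.168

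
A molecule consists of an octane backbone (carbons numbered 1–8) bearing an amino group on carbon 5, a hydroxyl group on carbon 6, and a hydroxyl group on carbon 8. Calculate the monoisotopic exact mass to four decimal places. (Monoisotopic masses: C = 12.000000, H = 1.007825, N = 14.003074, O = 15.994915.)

161.1416

Atom tally by fragment:
  CH3 → C:1 H:3
  CH2 → C:1 H:2
  CH2 → C:1 H:2
  CH2 → C:1 H:2
  CH(NH2) → C:1 H:3 N:1
  CH(OH) → C:1 H:2 O:1
  CH2 → C:1 H:2
  CH2OH → C:1 H:3 O:1
Element totals:
  C: 8
  H: 19
  N: 1
  O: 2
Molecular formula: C8H19NO2.
  M = 8(12.0) + 19(1.007825) + 14.003074 + 2(15.994915)
    = 96.000000 + 19.148675 + 14.003074 + 31.989830 = 161.141579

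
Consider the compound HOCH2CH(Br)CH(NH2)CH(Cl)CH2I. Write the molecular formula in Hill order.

C5H10BrClINO

Atom tally by fragment:
  HOCH2 → C:1 H:3 O:1
  CH(Br) → C:1 H:1 Br:1
  CH(NH2) → C:1 H:3 N:1
  CH(Cl) → C:1 H:1 Cl:1
  CH2I → C:1 H:2 I:1
Element totals:
  C: 5
  H: 10
  Br: 1
  Cl: 1
  I: 1
  N: 1
  O: 1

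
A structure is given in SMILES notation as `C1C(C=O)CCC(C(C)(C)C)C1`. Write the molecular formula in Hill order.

C11H20O

Atom tally by fragment:
  cyclohexane ring core → C:6 H:12
  (− 2 ring H displaced by substituents)
  + CHO → C:1 H:1 O:1
  + C(CH3)3 → C:4 H:9
Element totals:
  C: 11
  H: 20
  O: 1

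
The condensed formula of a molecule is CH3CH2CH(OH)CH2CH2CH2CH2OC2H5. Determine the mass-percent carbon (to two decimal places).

Atom tally by fragment:
  CH3 → C:1 H:3
  CH2 → C:1 H:2
  CH(OH) → C:1 H:2 O:1
  CH2 → C:1 H:2
  CH2 → C:1 H:2
  CH2 → C:1 H:2
  CH2OC2H5 → C:3 H:7 O:1
Element totals:
  C: 9
  H: 20
  O: 2
Molecular formula: C9H20O2.
Molar mass = 160.257 g/mol.
Mass from C: 9 × 12.011 = 108.099 g/mol.
%C = 108.099 / 160.257 × 100 = 67.45%.

67.45%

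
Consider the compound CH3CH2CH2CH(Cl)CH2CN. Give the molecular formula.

Element totals:
  C: 6
  H: 10
  Cl: 1
  N: 1

C6H10ClN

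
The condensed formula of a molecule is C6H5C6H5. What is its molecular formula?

C12H10

Atom tally by fragment:
  benzene ring core → C:6 H:6
  (− 1 ring H displaced by substituents)
  + C6H5 → C:6 H:5
Element totals:
  C: 12
  H: 10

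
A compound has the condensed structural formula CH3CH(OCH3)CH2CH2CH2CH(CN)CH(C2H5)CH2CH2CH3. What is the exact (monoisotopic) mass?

225.2093

Element totals:
  C: 14
  H: 27
  N: 1
  O: 1
Molecular formula: C14H27NO.
  M = 14(12.0) + 27(1.007825) + 14.003074 + 15.994915
    = 168.000000 + 27.211275 + 14.003074 + 15.994915 = 225.209264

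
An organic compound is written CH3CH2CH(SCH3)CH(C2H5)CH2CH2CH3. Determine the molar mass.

Element totals:
  C: 10
  H: 22
  S: 1
Molecular formula: C10H22S.
  M = 10(12.011) + 22(1.008) + 32.06
    = 120.110 + 22.176 + 32.060 = 174.346

174.35 g/mol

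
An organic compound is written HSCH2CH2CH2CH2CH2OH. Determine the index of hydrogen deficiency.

Atom tally by fragment:
  HSCH2 → C:1 H:3 S:1
  CH2 → C:1 H:2
  CH2 → C:1 H:2
  CH2CH2OH → C:2 H:5 O:1
Element totals:
  C: 5
  H: 12
  O: 1
  S: 1
Molecular formula: C5H12OS.
DoU = (2C + 2 + N − H − X) / 2 = (2·5 + 2 + 0 − 12 − 0) / 2 = 0.

0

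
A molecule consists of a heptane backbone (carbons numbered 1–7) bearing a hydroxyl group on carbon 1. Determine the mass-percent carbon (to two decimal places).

72.35%

Atom tally by fragment:
  HOCH2 → C:1 H:3 O:1
  CH2 → C:1 H:2
  CH2 → C:1 H:2
  CH2 → C:1 H:2
  CH2 → C:1 H:2
  CH2 → C:1 H:2
  CH3 → C:1 H:3
Element totals:
  C: 7
  H: 16
  O: 1
Molecular formula: C7H16O.
Molar mass = 116.204 g/mol.
Mass from C: 7 × 12.011 = 84.077 g/mol.
%C = 84.077 / 116.204 × 100 = 72.35%.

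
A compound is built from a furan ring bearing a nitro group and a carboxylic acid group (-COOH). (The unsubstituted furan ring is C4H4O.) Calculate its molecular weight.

157.08 g/mol

Atom tally by fragment:
  furan ring core → C:4 H:4 O:1
  (− 2 ring H displaced by substituents)
  + NO2 → N:1 O:2
  + COOH → C:1 H:1 O:2
Element totals:
  C: 5
  H: 3
  N: 1
  O: 5
Molecular formula: C5H3NO5.
  M = 5(12.011) + 3(1.008) + 14.007 + 5(15.999)
    = 60.055 + 3.024 + 14.007 + 79.995 = 157.081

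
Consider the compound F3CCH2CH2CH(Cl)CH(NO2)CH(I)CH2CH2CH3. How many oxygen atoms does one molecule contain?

Atom tally by fragment:
  F3CCH2 → C:2 H:2 F:3
  CH2 → C:1 H:2
  CH(Cl) → C:1 H:1 Cl:1
  CH(NO2) → C:1 H:1 N:1 O:2
  CH(I) → C:1 H:1 I:1
  CH2 → C:1 H:2
  CH2 → C:1 H:2
  CH3 → C:1 H:3
Element totals:
  C: 9
  H: 14
  Cl: 1
  F: 3
  I: 1
  N: 1
  O: 2

2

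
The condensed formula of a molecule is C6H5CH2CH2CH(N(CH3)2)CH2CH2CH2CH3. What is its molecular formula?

Atom tally by fragment:
  C6H5CH2 → C:7 H:7
  CH2 → C:1 H:2
  CH(N(CH3)2) → C:3 H:7 N:1
  CH2 → C:1 H:2
  CH2 → C:1 H:2
  CH2 → C:1 H:2
  CH3 → C:1 H:3
Element totals:
  C: 15
  H: 25
  N: 1

C15H25N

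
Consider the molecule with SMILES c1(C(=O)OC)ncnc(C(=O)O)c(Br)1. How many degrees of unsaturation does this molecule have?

6

Atom tally by fragment:
  pyrimidine ring core → C:4 H:4 N:2
  (− 3 ring H displaced by substituents)
  + COOCH3 → C:2 H:3 O:2
  + COOH → C:1 H:1 O:2
  + Br → Br:1
Element totals:
  C: 7
  H: 5
  Br: 1
  N: 2
  O: 4
Molecular formula: C7H5BrN2O4.
DoU = (2C + 2 + N − H − X) / 2 = (2·7 + 2 + 2 − 5 − 1) / 2 = 6.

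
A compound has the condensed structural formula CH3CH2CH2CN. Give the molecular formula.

Atom tally by fragment:
  CH3 → C:1 H:3
  CH2 → C:1 H:2
  CH2CN → C:2 H:2 N:1
Element totals:
  C: 4
  H: 7
  N: 1

C4H7N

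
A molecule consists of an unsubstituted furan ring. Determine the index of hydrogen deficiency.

3

Atom tally by fragment:
  furan ring core → C:4 H:4 O:1
Element totals:
  C: 4
  H: 4
  O: 1
Molecular formula: C4H4O.
DoU = (2C + 2 + N − H − X) / 2 = (2·4 + 2 + 0 − 4 − 0) / 2 = 3.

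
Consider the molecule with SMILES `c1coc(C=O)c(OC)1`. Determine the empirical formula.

C2H2O

Atom tally by fragment:
  furan ring core → C:4 H:4 O:1
  (− 2 ring H displaced by substituents)
  + CHO → C:1 H:1 O:1
  + OCH3 → C:1 H:3 O:1
Element totals:
  C: 6
  H: 6
  O: 3
Molecular formula: C6H6O3.
gcd of subscripts = 3; dividing each by 3:
  C: 6/3 = 2
  H: 6/3 = 2
  O: 3/3 = 1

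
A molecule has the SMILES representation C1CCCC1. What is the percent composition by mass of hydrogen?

14.37%

Atom tally by fragment:
  cyclopentane ring core → C:5 H:10
Element totals:
  C: 5
  H: 10
Molecular formula: C5H10.
Molar mass = 70.135 g/mol.
Mass from H: 10 × 1.008 = 10.080 g/mol.
%H = 10.080 / 70.135 × 100 = 14.37%.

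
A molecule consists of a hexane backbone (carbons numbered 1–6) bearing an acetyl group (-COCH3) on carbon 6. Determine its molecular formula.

Atom tally by fragment:
  CH3 → C:1 H:3
  CH2 → C:1 H:2
  CH2 → C:1 H:2
  CH2 → C:1 H:2
  CH2 → C:1 H:2
  CH2COCH3 → C:3 H:5 O:1
Element totals:
  C: 8
  H: 16
  O: 1

C8H16O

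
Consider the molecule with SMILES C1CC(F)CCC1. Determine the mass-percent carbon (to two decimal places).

70.55%

Atom tally by fragment:
  cyclohexane ring core → C:6 H:12
  (− 1 ring H displaced by substituents)
  + F → F:1
Element totals:
  C: 6
  H: 11
  F: 1
Molecular formula: C6H11F.
Molar mass = 102.152 g/mol.
Mass from C: 6 × 12.011 = 72.066 g/mol.
%C = 72.066 / 102.152 × 100 = 70.55%.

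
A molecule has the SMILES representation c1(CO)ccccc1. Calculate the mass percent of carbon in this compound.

77.75%

Atom tally by fragment:
  benzene ring core → C:6 H:6
  (− 1 ring H displaced by substituents)
  + CH2OH → C:1 H:3 O:1
Element totals:
  C: 7
  H: 8
  O: 1
Molecular formula: C7H8O.
Molar mass = 108.140 g/mol.
Mass from C: 7 × 12.011 = 84.077 g/mol.
%C = 84.077 / 108.140 × 100 = 77.75%.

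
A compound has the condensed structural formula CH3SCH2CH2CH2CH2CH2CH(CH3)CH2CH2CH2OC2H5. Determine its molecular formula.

Atom tally by fragment:
  CH3SCH2 → C:2 H:5 S:1
  CH2 → C:1 H:2
  CH2 → C:1 H:2
  CH2 → C:1 H:2
  CH2 → C:1 H:2
  CH(CH3) → C:2 H:4
  CH2 → C:1 H:2
  CH2 → C:1 H:2
  CH2OC2H5 → C:3 H:7 O:1
Element totals:
  C: 13
  H: 28
  O: 1
  S: 1

C13H28OS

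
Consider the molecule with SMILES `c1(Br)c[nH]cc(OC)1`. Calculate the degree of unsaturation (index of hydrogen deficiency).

3

Atom tally by fragment:
  pyrrole ring core → C:4 H:5 N:1
  (− 2 ring H displaced by substituents)
  + Br → Br:1
  + OCH3 → C:1 H:3 O:1
Element totals:
  C: 5
  H: 6
  Br: 1
  N: 1
  O: 1
Molecular formula: C5H6BrNO.
DoU = (2C + 2 + N − H − X) / 2 = (2·5 + 2 + 1 − 6 − 1) / 2 = 3.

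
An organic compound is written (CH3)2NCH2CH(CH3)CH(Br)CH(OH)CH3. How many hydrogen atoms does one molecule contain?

18

Atom tally by fragment:
  (CH3)2NCH2 → C:3 H:8 N:1
  CH(CH3) → C:2 H:4
  CH(Br) → C:1 H:1 Br:1
  CH(OH) → C:1 H:2 O:1
  CH3 → C:1 H:3
Element totals:
  C: 8
  H: 18
  Br: 1
  N: 1
  O: 1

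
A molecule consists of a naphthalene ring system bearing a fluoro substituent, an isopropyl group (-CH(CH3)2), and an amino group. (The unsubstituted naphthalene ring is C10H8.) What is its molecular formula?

C13H14FN

Atom tally by fragment:
  naphthalene ring system core → C:10 H:8
  (− 3 ring H displaced by substituents)
  + F → F:1
  + CH(CH3)2 → C:3 H:7
  + NH2 → N:1 H:2
Element totals:
  C: 13
  H: 14
  F: 1
  N: 1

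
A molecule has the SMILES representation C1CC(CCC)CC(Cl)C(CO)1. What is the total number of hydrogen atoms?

Atom tally by fragment:
  cyclohexane ring core → C:6 H:12
  (− 3 ring H displaced by substituents)
  + CH2CH2CH3 → C:3 H:7
  + Cl → Cl:1
  + CH2OH → C:1 H:3 O:1
Element totals:
  C: 10
  H: 19
  Cl: 1
  O: 1

19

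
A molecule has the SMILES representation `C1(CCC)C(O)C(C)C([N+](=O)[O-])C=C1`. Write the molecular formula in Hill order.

C10H17NO3

Atom tally by fragment:
  cyclohexene ring core → C:6 H:10
  (− 4 ring H displaced by substituents)
  + CH2CH2CH3 → C:3 H:7
  + OH → O:1 H:1
  + CH3 → C:1 H:3
  + NO2 → N:1 O:2
Element totals:
  C: 10
  H: 17
  N: 1
  O: 3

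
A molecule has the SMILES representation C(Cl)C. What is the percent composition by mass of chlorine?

54.95%

Atom tally by fragment:
  ClCH2 → C:1 H:2 Cl:1
  CH3 → C:1 H:3
Element totals:
  C: 2
  H: 5
  Cl: 1
Molecular formula: C2H5Cl.
Molar mass = 64.512 g/mol.
Mass from Cl: 1 × 35.45 = 35.450 g/mol.
%Cl = 35.450 / 64.512 × 100 = 54.95%.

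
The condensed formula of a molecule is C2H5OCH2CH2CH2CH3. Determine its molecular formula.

C6H14O

Element totals:
  C: 6
  H: 14
  O: 1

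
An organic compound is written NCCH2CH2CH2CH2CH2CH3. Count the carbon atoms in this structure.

Atom tally by fragment:
  NCCH2 → C:2 H:2 N:1
  CH2 → C:1 H:2
  CH2 → C:1 H:2
  CH2 → C:1 H:2
  CH2 → C:1 H:2
  CH3 → C:1 H:3
Element totals:
  C: 7
  H: 13
  N: 1

7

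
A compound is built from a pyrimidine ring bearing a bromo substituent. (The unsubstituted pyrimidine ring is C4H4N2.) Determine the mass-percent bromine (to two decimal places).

Atom tally by fragment:
  pyrimidine ring core → C:4 H:4 N:2
  (− 1 ring H displaced by substituents)
  + Br → Br:1
Element totals:
  C: 4
  H: 3
  Br: 1
  N: 2
Molecular formula: C4H3BrN2.
Molar mass = 158.986 g/mol.
Mass from Br: 1 × 79.904 = 79.904 g/mol.
%Br = 79.904 / 158.986 × 100 = 50.26%.

50.26%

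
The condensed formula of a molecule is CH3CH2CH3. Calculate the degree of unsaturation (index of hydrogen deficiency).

0

Atom tally by fragment:
  CH3 → C:1 H:3
  CH2 → C:1 H:2
  CH3 → C:1 H:3
Element totals:
  C: 3
  H: 8
Molecular formula: C3H8.
DoU = (2C + 2 + N − H − X) / 2 = (2·3 + 2 + 0 − 8 − 0) / 2 = 0.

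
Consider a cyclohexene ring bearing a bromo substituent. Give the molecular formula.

Atom tally by fragment:
  cyclohexene ring core → C:6 H:10
  (− 1 ring H displaced by substituents)
  + Br → Br:1
Element totals:
  C: 6
  H: 9
  Br: 1

C6H9Br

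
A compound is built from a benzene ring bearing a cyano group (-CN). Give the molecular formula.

C7H5N

Atom tally by fragment:
  benzene ring core → C:6 H:6
  (− 1 ring H displaced by substituents)
  + CN → C:1 N:1
Element totals:
  C: 7
  H: 5
  N: 1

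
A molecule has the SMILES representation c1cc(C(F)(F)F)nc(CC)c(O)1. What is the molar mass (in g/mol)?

191.15 g/mol

Atom tally by fragment:
  pyridine ring core → C:5 H:5 N:1
  (− 3 ring H displaced by substituents)
  + CF3 → C:1 F:3
  + C2H5 → C:2 H:5
  + OH → O:1 H:1
Element totals:
  C: 8
  H: 8
  F: 3
  N: 1
  O: 1
Molecular formula: C8H8F3NO.
  M = 8(12.011) + 8(1.008) + 3(18.998) + 14.007 + 15.999
    = 96.088 + 8.064 + 56.994 + 14.007 + 15.999 = 191.152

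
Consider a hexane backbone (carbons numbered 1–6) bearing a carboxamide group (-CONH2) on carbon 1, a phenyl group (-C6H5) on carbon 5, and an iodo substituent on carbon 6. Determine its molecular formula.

C13H18INO

Atom tally by fragment:
  H2NOCCH2 → C:2 H:4 O:1 N:1
  CH2 → C:1 H:2
  CH2 → C:1 H:2
  CH2 → C:1 H:2
  CH(C6H5) → C:7 H:6
  CH2I → C:1 H:2 I:1
Element totals:
  C: 13
  H: 18
  I: 1
  N: 1
  O: 1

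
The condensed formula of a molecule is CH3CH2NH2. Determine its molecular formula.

Element totals:
  C: 2
  H: 7
  N: 1

C2H7N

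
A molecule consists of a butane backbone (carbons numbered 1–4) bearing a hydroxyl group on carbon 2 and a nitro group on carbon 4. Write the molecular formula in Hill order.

C4H9NO3

Atom tally by fragment:
  CH3 → C:1 H:3
  CH(OH) → C:1 H:2 O:1
  CH2 → C:1 H:2
  CH2NO2 → C:1 H:2 N:1 O:2
Element totals:
  C: 4
  H: 9
  N: 1
  O: 3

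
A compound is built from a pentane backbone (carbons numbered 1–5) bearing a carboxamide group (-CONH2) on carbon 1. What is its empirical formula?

Atom tally by fragment:
  H2NOCCH2 → C:2 H:4 O:1 N:1
  CH2 → C:1 H:2
  CH2 → C:1 H:2
  CH2 → C:1 H:2
  CH3 → C:1 H:3
Element totals:
  C: 6
  H: 13
  N: 1
  O: 1
Molecular formula: C6H13NO.
gcd of subscripts (6, 13, 1, 1) = 1, so the empirical formula equals the molecular formula.

C6H13NO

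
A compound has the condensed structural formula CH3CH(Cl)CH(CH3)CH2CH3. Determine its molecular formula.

Atom tally by fragment:
  CH3 → C:1 H:3
  CH(Cl) → C:1 H:1 Cl:1
  CH(CH3) → C:2 H:4
  CH2 → C:1 H:2
  CH3 → C:1 H:3
Element totals:
  C: 6
  H: 13
  Cl: 1

C6H13Cl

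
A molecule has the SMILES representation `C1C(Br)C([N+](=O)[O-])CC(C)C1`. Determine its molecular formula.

Atom tally by fragment:
  cyclohexane ring core → C:6 H:12
  (− 3 ring H displaced by substituents)
  + Br → Br:1
  + NO2 → N:1 O:2
  + CH3 → C:1 H:3
Element totals:
  C: 7
  H: 12
  Br: 1
  N: 1
  O: 2

C7H12BrNO2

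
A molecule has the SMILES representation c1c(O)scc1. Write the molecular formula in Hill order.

Atom tally by fragment:
  thiophene ring core → C:4 H:4 S:1
  (− 1 ring H displaced by substituents)
  + OH → O:1 H:1
Element totals:
  C: 4
  H: 4
  O: 1
  S: 1

C4H4OS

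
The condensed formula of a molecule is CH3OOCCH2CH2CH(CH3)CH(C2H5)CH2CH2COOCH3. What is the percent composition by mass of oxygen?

Atom tally by fragment:
  CH3OOCCH2 → C:3 H:5 O:2
  CH2 → C:1 H:2
  CH(CH3) → C:2 H:4
  CH(C2H5) → C:3 H:6
  CH2 → C:1 H:2
  CH2COOCH3 → C:3 H:5 O:2
Element totals:
  C: 13
  H: 24
  O: 4
Molecular formula: C13H24O4.
Molar mass = 244.331 g/mol.
Mass from O: 4 × 15.999 = 63.996 g/mol.
%O = 63.996 / 244.331 × 100 = 26.19%.

26.19%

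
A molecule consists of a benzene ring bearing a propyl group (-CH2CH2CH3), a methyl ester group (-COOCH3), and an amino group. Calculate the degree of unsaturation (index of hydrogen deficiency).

5

Atom tally by fragment:
  benzene ring core → C:6 H:6
  (− 3 ring H displaced by substituents)
  + CH2CH2CH3 → C:3 H:7
  + COOCH3 → C:2 H:3 O:2
  + NH2 → N:1 H:2
Element totals:
  C: 11
  H: 15
  N: 1
  O: 2
Molecular formula: C11H15NO2.
DoU = (2C + 2 + N − H − X) / 2 = (2·11 + 2 + 1 − 15 − 0) / 2 = 5.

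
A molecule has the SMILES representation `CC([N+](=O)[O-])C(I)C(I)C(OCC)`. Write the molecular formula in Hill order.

C7H13I2NO3

Atom tally by fragment:
  CH3 → C:1 H:3
  CH(NO2) → C:1 H:1 N:1 O:2
  CH(I) → C:1 H:1 I:1
  CH(I) → C:1 H:1 I:1
  CH2OC2H5 → C:3 H:7 O:1
Element totals:
  C: 7
  H: 13
  I: 2
  N: 1
  O: 3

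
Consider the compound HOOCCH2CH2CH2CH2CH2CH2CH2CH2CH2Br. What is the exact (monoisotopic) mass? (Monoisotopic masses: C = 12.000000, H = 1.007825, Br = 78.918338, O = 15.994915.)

Element totals:
  C: 10
  H: 19
  Br: 1
  O: 2
Molecular formula: C10H19BrO2.
  M = 10(12.0) + 19(1.007825) + 78.918338 + 2(15.994915)
    = 120.000000 + 19.148675 + 78.918338 + 31.989830 = 250.056843

250.0568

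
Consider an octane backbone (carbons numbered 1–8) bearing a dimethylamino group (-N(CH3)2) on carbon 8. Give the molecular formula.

C10H23N

Atom tally by fragment:
  CH3 → C:1 H:3
  CH2 → C:1 H:2
  CH2 → C:1 H:2
  CH2 → C:1 H:2
  CH2 → C:1 H:2
  CH2 → C:1 H:2
  CH2 → C:1 H:2
  CH2N(CH3)2 → C:3 H:8 N:1
Element totals:
  C: 10
  H: 23
  N: 1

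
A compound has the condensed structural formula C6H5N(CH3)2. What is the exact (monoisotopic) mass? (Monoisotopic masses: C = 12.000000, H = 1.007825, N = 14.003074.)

Atom tally by fragment:
  benzene ring core → C:6 H:6
  (− 1 ring H displaced by substituents)
  + N(CH3)2 → N:1 C:2 H:6
Element totals:
  C: 8
  H: 11
  N: 1
Molecular formula: C8H11N.
  M = 8(12.0) + 11(1.007825) + 14.003074
    = 96.000000 + 11.086075 + 14.003074 = 121.089149

121.0891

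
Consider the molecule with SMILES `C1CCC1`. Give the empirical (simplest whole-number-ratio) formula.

CH2

Atom tally by fragment:
  cyclobutane ring core → C:4 H:8
Element totals:
  C: 4
  H: 8
Molecular formula: C4H8.
gcd of subscripts = 4; dividing each by 4:
  C: 4/4 = 1
  H: 8/4 = 2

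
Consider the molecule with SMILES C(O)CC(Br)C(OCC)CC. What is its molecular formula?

Atom tally by fragment:
  HOCH2 → C:1 H:3 O:1
  CH2 → C:1 H:2
  CH(Br) → C:1 H:1 Br:1
  CH(OC2H5) → C:3 H:6 O:1
  CH2 → C:1 H:2
  CH3 → C:1 H:3
Element totals:
  C: 8
  H: 17
  Br: 1
  O: 2

C8H17BrO2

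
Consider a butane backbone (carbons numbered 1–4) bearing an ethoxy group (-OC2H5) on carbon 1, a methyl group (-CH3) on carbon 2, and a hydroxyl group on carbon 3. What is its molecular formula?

Atom tally by fragment:
  C2H5OCH2 → C:3 H:7 O:1
  CH(CH3) → C:2 H:4
  CH(OH) → C:1 H:2 O:1
  CH3 → C:1 H:3
Element totals:
  C: 7
  H: 16
  O: 2

C7H16O2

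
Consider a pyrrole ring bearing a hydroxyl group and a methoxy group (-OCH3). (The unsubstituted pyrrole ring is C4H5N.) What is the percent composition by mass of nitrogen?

Atom tally by fragment:
  pyrrole ring core → C:4 H:5 N:1
  (− 2 ring H displaced by substituents)
  + OH → O:1 H:1
  + OCH3 → C:1 H:3 O:1
Element totals:
  C: 5
  H: 7
  N: 1
  O: 2
Molecular formula: C5H7NO2.
Molar mass = 113.116 g/mol.
Mass from N: 1 × 14.007 = 14.007 g/mol.
%N = 14.007 / 113.116 × 100 = 12.38%.

12.38%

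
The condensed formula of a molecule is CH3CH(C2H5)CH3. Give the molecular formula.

Element totals:
  C: 5
  H: 12

C5H12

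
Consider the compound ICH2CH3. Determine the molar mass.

155.97 g/mol

Atom tally by fragment:
  ICH2 → C:1 H:2 I:1
  CH3 → C:1 H:3
Element totals:
  C: 2
  H: 5
  I: 1
Molecular formula: C2H5I.
  M = 2(12.011) + 5(1.008) + 126.904
    = 24.022 + 5.040 + 126.904 = 155.966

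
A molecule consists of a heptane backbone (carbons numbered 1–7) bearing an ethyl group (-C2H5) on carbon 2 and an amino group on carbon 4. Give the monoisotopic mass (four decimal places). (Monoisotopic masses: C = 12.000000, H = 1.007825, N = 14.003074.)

143.1674

Atom tally by fragment:
  CH3 → C:1 H:3
  CH(C2H5) → C:3 H:6
  CH2 → C:1 H:2
  CH(NH2) → C:1 H:3 N:1
  CH2 → C:1 H:2
  CH2 → C:1 H:2
  CH3 → C:1 H:3
Element totals:
  C: 9
  H: 21
  N: 1
Molecular formula: C9H21N.
  M = 9(12.0) + 21(1.007825) + 14.003074
    = 108.000000 + 21.164325 + 14.003074 = 143.167399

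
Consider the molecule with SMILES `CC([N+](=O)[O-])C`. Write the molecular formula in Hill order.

Atom tally by fragment:
  CH3 → C:1 H:3
  CH(NO2) → C:1 H:1 N:1 O:2
  CH3 → C:1 H:3
Element totals:
  C: 3
  H: 7
  N: 1
  O: 2

C3H7NO2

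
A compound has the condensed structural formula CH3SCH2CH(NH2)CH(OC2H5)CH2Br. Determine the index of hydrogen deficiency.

Atom tally by fragment:
  CH3SCH2 → C:2 H:5 S:1
  CH(NH2) → C:1 H:3 N:1
  CH(OC2H5) → C:3 H:6 O:1
  CH2Br → C:1 H:2 Br:1
Element totals:
  C: 7
  H: 16
  Br: 1
  N: 1
  O: 1
  S: 1
Molecular formula: C7H16BrNOS.
DoU = (2C + 2 + N − H − X) / 2 = (2·7 + 2 + 1 − 16 − 1) / 2 = 0.

0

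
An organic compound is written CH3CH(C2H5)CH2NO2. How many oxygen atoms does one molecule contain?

Element totals:
  C: 5
  H: 11
  N: 1
  O: 2

2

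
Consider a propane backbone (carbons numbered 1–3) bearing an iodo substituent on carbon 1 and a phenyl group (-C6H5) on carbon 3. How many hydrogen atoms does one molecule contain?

Atom tally by fragment:
  ICH2 → C:1 H:2 I:1
  CH2 → C:1 H:2
  CH2C6H5 → C:7 H:7
Element totals:
  C: 9
  H: 11
  I: 1

11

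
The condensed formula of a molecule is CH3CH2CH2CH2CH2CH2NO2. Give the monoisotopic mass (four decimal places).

131.0946

Atom tally by fragment:
  CH3 → C:1 H:3
  CH2 → C:1 H:2
  CH2 → C:1 H:2
  CH2 → C:1 H:2
  CH2 → C:1 H:2
  CH2NO2 → C:1 H:2 N:1 O:2
Element totals:
  C: 6
  H: 13
  N: 1
  O: 2
Molecular formula: C6H13NO2.
  M = 6(12.0) + 13(1.007825) + 14.003074 + 2(15.994915)
    = 72.000000 + 13.101725 + 14.003074 + 31.989830 = 131.094629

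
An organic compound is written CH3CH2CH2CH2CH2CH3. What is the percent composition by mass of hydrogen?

16.38%

Atom tally by fragment:
  CH3 → C:1 H:3
  CH2 → C:1 H:2
  CH2 → C:1 H:2
  CH2 → C:1 H:2
  CH2 → C:1 H:2
  CH3 → C:1 H:3
Element totals:
  C: 6
  H: 14
Molecular formula: C6H14.
Molar mass = 86.178 g/mol.
Mass from H: 14 × 1.008 = 14.112 g/mol.
%H = 14.112 / 86.178 × 100 = 16.38%.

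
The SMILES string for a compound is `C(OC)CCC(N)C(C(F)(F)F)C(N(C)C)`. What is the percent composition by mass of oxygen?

6.60%

Atom tally by fragment:
  CH3OCH2 → C:2 H:5 O:1
  CH2 → C:1 H:2
  CH2 → C:1 H:2
  CH(NH2) → C:1 H:3 N:1
  CH(CF3) → C:2 H:1 F:3
  CH2N(CH3)2 → C:3 H:8 N:1
Element totals:
  C: 10
  H: 21
  F: 3
  N: 2
  O: 1
Molecular formula: C10H21F3N2O.
Molar mass = 242.285 g/mol.
Mass from O: 1 × 15.999 = 15.999 g/mol.
%O = 15.999 / 242.285 × 100 = 6.60%.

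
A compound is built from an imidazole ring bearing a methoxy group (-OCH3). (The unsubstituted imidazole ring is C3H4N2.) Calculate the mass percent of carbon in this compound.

48.97%

Atom tally by fragment:
  imidazole ring core → C:3 H:4 N:2
  (− 1 ring H displaced by substituents)
  + OCH3 → C:1 H:3 O:1
Element totals:
  C: 4
  H: 6
  N: 2
  O: 1
Molecular formula: C4H6N2O.
Molar mass = 98.105 g/mol.
Mass from C: 4 × 12.011 = 48.044 g/mol.
%C = 48.044 / 98.105 × 100 = 48.97%.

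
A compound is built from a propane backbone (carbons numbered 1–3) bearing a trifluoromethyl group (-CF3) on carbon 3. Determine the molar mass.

112.09 g/mol

Atom tally by fragment:
  CH3 → C:1 H:3
  CH2 → C:1 H:2
  CH2CF3 → C:2 H:2 F:3
Element totals:
  C: 4
  H: 7
  F: 3
Molecular formula: C4H7F3.
  M = 4(12.011) + 7(1.008) + 3(18.998)
    = 48.044 + 7.056 + 56.994 = 112.094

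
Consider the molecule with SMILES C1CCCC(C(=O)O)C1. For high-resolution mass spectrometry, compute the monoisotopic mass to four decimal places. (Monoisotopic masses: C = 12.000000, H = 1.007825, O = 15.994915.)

128.0837

Atom tally by fragment:
  cyclohexane ring core → C:6 H:12
  (− 1 ring H displaced by substituents)
  + COOH → C:1 H:1 O:2
Element totals:
  C: 7
  H: 12
  O: 2
Molecular formula: C7H12O2.
  M = 7(12.0) + 12(1.007825) + 2(15.994915)
    = 84.000000 + 12.093900 + 31.989830 = 128.083730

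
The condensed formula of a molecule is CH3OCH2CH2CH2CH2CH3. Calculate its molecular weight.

102.18 g/mol

Atom tally by fragment:
  CH3OCH2 → C:2 H:5 O:1
  CH2 → C:1 H:2
  CH2 → C:1 H:2
  CH2 → C:1 H:2
  CH3 → C:1 H:3
Element totals:
  C: 6
  H: 14
  O: 1
Molecular formula: C6H14O.
  M = 6(12.011) + 14(1.008) + 15.999
    = 72.066 + 14.112 + 15.999 = 102.177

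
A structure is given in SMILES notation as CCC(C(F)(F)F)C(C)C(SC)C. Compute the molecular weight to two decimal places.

Atom tally by fragment:
  CH3 → C:1 H:3
  CH2 → C:1 H:2
  CH(CF3) → C:2 H:1 F:3
  CH(CH3) → C:2 H:4
  CH(SCH3) → C:2 H:4 S:1
  CH3 → C:1 H:3
Element totals:
  C: 9
  H: 17
  F: 3
  S: 1
Molecular formula: C9H17F3S.
  M = 9(12.011) + 17(1.008) + 3(18.998) + 32.06
    = 108.099 + 17.136 + 56.994 + 32.060 = 214.289

214.29 g/mol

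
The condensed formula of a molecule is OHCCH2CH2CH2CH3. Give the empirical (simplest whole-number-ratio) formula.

Atom tally by fragment:
  OHCCH2 → C:2 H:3 O:1
  CH2 → C:1 H:2
  CH2 → C:1 H:2
  CH3 → C:1 H:3
Element totals:
  C: 5
  H: 10
  O: 1
Molecular formula: C5H10O.
gcd of subscripts (5, 10, 1) = 1, so the empirical formula equals the molecular formula.

C5H10O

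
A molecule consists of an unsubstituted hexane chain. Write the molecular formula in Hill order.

C6H14

Atom tally by fragment:
  CH3 → C:1 H:3
  CH2 → C:1 H:2
  CH2 → C:1 H:2
  CH2 → C:1 H:2
  CH2 → C:1 H:2
  CH3 → C:1 H:3
Element totals:
  C: 6
  H: 14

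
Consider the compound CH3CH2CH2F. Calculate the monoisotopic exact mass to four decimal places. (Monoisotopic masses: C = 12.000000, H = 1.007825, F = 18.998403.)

Atom tally by fragment:
  CH3 → C:1 H:3
  CH2 → C:1 H:2
  CH2F → C:1 H:2 F:1
Element totals:
  C: 3
  H: 7
  F: 1
Molecular formula: C3H7F.
  M = 3(12.0) + 7(1.007825) + 18.998403
    = 36.000000 + 7.054775 + 18.998403 = 62.053178

62.0532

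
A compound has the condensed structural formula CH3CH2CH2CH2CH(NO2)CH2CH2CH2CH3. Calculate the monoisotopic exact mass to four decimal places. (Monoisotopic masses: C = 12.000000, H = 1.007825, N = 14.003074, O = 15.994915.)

Atom tally by fragment:
  CH3 → C:1 H:3
  CH2 → C:1 H:2
  CH2 → C:1 H:2
  CH2 → C:1 H:2
  CH(NO2) → C:1 H:1 N:1 O:2
  CH2 → C:1 H:2
  CH2 → C:1 H:2
  CH2 → C:1 H:2
  CH3 → C:1 H:3
Element totals:
  C: 9
  H: 19
  N: 1
  O: 2
Molecular formula: C9H19NO2.
  M = 9(12.0) + 19(1.007825) + 14.003074 + 2(15.994915)
    = 108.000000 + 19.148675 + 14.003074 + 31.989830 = 173.141579

173.1416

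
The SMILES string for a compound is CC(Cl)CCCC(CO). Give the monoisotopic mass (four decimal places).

Atom tally by fragment:
  CH3 → C:1 H:3
  CH(Cl) → C:1 H:1 Cl:1
  CH2 → C:1 H:2
  CH2 → C:1 H:2
  CH2 → C:1 H:2
  CH2CH2OH → C:2 H:5 O:1
Element totals:
  C: 7
  H: 15
  Cl: 1
  O: 1
Molecular formula: C7H15ClO.
  M = 7(12.0) + 15(1.007825) + 34.968853 + 15.994915
    = 84.000000 + 15.117375 + 34.968853 + 15.994915 = 150.081143

150.0811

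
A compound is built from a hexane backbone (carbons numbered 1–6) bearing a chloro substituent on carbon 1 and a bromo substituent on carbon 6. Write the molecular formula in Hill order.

Atom tally by fragment:
  ClCH2 → C:1 H:2 Cl:1
  CH2 → C:1 H:2
  CH2 → C:1 H:2
  CH2 → C:1 H:2
  CH2 → C:1 H:2
  CH2Br → C:1 H:2 Br:1
Element totals:
  C: 6
  H: 12
  Br: 1
  Cl: 1

C6H12BrCl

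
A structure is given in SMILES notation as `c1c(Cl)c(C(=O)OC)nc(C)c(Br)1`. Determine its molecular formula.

Atom tally by fragment:
  pyridine ring core → C:5 H:5 N:1
  (− 4 ring H displaced by substituents)
  + Cl → Cl:1
  + COOCH3 → C:2 H:3 O:2
  + CH3 → C:1 H:3
  + Br → Br:1
Element totals:
  C: 8
  H: 7
  Br: 1
  Cl: 1
  N: 1
  O: 2

C8H7BrClNO2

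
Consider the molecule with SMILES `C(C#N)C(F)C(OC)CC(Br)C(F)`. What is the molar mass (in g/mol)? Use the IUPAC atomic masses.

256.09 g/mol

Atom tally by fragment:
  NCCH2 → C:2 H:2 N:1
  CH(F) → C:1 H:1 F:1
  CH(OCH3) → C:2 H:4 O:1
  CH2 → C:1 H:2
  CH(Br) → C:1 H:1 Br:1
  CH2F → C:1 H:2 F:1
Element totals:
  C: 8
  H: 12
  Br: 1
  F: 2
  N: 1
  O: 1
Molecular formula: C8H12BrF2NO.
  M = 8(12.011) + 12(1.008) + 79.904 + 2(18.998) + 14.007 + 15.999
    = 96.088 + 12.096 + 79.904 + 37.996 + 14.007 + 15.999 = 256.090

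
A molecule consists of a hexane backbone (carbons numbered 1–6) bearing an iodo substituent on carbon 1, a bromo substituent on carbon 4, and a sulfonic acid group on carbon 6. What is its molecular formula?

C6H12BrIO3S

Atom tally by fragment:
  ICH2 → C:1 H:2 I:1
  CH2 → C:1 H:2
  CH2 → C:1 H:2
  CH(Br) → C:1 H:1 Br:1
  CH2 → C:1 H:2
  CH2SO3H → C:1 H:3 S:1 O:3
Element totals:
  C: 6
  H: 12
  Br: 1
  I: 1
  O: 3
  S: 1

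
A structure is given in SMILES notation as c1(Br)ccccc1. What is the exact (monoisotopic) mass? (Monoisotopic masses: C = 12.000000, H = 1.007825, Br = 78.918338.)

Atom tally by fragment:
  benzene ring core → C:6 H:6
  (− 1 ring H displaced by substituents)
  + Br → Br:1
Element totals:
  C: 6
  H: 5
  Br: 1
Molecular formula: C6H5Br.
  M = 6(12.0) + 5(1.007825) + 78.918338
    = 72.000000 + 5.039125 + 78.918338 = 155.957463

155.9575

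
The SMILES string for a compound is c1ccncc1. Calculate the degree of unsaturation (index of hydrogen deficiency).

4

Atom tally by fragment:
  pyridine ring core → C:5 H:5 N:1
Element totals:
  C: 5
  H: 5
  N: 1
Molecular formula: C5H5N.
DoU = (2C + 2 + N − H − X) / 2 = (2·5 + 2 + 1 − 5 − 0) / 2 = 4.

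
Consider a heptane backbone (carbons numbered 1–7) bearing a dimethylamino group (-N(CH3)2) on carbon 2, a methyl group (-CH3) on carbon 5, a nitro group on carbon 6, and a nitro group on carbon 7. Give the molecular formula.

Atom tally by fragment:
  CH3 → C:1 H:3
  CH(N(CH3)2) → C:3 H:7 N:1
  CH2 → C:1 H:2
  CH2 → C:1 H:2
  CH(CH3) → C:2 H:4
  CH(NO2) → C:1 H:1 N:1 O:2
  CH2NO2 → C:1 H:2 N:1 O:2
Element totals:
  C: 10
  H: 21
  N: 3
  O: 4

C10H21N3O4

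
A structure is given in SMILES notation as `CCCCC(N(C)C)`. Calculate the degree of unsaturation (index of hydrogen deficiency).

Atom tally by fragment:
  CH3 → C:1 H:3
  CH2 → C:1 H:2
  CH2 → C:1 H:2
  CH2 → C:1 H:2
  CH2N(CH3)2 → C:3 H:8 N:1
Element totals:
  C: 7
  H: 17
  N: 1
Molecular formula: C7H17N.
DoU = (2C + 2 + N − H − X) / 2 = (2·7 + 2 + 1 − 17 − 0) / 2 = 0.

0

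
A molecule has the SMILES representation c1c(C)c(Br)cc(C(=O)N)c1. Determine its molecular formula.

Atom tally by fragment:
  benzene ring core → C:6 H:6
  (− 3 ring H displaced by substituents)
  + CH3 → C:1 H:3
  + Br → Br:1
  + CONH2 → C:1 H:2 O:1 N:1
Element totals:
  C: 8
  H: 8
  Br: 1
  N: 1
  O: 1

C8H8BrNO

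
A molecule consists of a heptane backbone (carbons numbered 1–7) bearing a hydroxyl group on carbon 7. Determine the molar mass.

Atom tally by fragment:
  CH3 → C:1 H:3
  CH2 → C:1 H:2
  CH2 → C:1 H:2
  CH2 → C:1 H:2
  CH2 → C:1 H:2
  CH2 → C:1 H:2
  CH2OH → C:1 H:3 O:1
Element totals:
  C: 7
  H: 16
  O: 1
Molecular formula: C7H16O.
  M = 7(12.011) + 16(1.008) + 15.999
    = 84.077 + 16.128 + 15.999 = 116.204

116.20 g/mol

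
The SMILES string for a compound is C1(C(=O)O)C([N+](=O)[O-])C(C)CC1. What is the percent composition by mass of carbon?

48.55%

Atom tally by fragment:
  cyclopentane ring core → C:5 H:10
  (− 3 ring H displaced by substituents)
  + COOH → C:1 H:1 O:2
  + NO2 → N:1 O:2
  + CH3 → C:1 H:3
Element totals:
  C: 7
  H: 11
  N: 1
  O: 4
Molecular formula: C7H11NO4.
Molar mass = 173.168 g/mol.
Mass from C: 7 × 12.011 = 84.077 g/mol.
%C = 84.077 / 173.168 × 100 = 48.55%.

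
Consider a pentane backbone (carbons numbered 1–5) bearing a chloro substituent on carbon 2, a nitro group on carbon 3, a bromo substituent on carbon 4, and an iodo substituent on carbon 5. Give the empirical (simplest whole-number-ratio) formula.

Atom tally by fragment:
  CH3 → C:1 H:3
  CH(Cl) → C:1 H:1 Cl:1
  CH(NO2) → C:1 H:1 N:1 O:2
  CH(Br) → C:1 H:1 Br:1
  CH2I → C:1 H:2 I:1
Element totals:
  C: 5
  H: 8
  Br: 1
  Cl: 1
  I: 1
  N: 1
  O: 2
Molecular formula: C5H8BrClINO2.
gcd of subscripts (1, 5, 1, 8, 1, 1, 2) = 1, so the empirical formula equals the molecular formula.

C5H8BrClINO2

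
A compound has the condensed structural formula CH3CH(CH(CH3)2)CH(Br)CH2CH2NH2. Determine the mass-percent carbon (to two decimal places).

46.16%

Atom tally by fragment:
  CH3 → C:1 H:3
  CH(CH(CH3)2) → C:4 H:8
  CH(Br) → C:1 H:1 Br:1
  CH2 → C:1 H:2
  CH2NH2 → C:1 H:4 N:1
Element totals:
  C: 8
  H: 18
  Br: 1
  N: 1
Molecular formula: C8H18BrN.
Molar mass = 208.143 g/mol.
Mass from C: 8 × 12.011 = 96.088 g/mol.
%C = 96.088 / 208.143 × 100 = 46.16%.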